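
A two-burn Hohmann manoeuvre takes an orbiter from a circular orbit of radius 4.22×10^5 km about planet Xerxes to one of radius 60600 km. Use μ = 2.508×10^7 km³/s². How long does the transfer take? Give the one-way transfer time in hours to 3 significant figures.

t = 20.7 hours

The Hohmann ellipse has a_t = (r₁ + r₂)/2 = 2.413×10^5 km.
Transfer time t = π√(a_t³/μ) = π√((2.413×10^5)³ / 2.508×10^7) = 74360 s.
Converting: 74360 s ÷ 3600 s/hour = 20.7 hours.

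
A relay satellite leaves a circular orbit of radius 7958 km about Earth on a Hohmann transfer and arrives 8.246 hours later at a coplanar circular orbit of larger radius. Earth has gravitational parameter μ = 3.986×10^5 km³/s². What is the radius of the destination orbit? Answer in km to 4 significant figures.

Transfer time t = 8.246 hours = 29685.6 s, and t = π√(a_t³/μ).
So a_t = (μ t²/π²)^(1/3) = (3.986×10^5 × (29685.6)² / π²)^(1/3) = 32893 km.
Since a_t = (r₁ + r₂)/2, r₂ = 2a_t − r₁ = 2×32893 − 7958 = 57828 km.

r₂ = 57830 km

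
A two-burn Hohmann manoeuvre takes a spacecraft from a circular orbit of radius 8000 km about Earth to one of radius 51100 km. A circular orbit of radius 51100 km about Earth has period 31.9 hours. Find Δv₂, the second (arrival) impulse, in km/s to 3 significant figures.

Δv₂ = 1.34 km/s

From Kepler's third law T² = 4π²r³/μ at r = 51100 km, T = 31.9 hours = 31.9 × 3600 s = 1.1484×10^5 s: μ = 4π²r³/T² = 3.99426×10^5 km³/s².
Transfer-ellipse semi-major axis a_t = (r₁ + r₂)/2 = (8000 + 51100)/2 = 29550 km.
On the circular orbit at r = 51100 km, v_c = √(μ/r) = 2.796 km/s.
Transfer-orbit speed at the same r (vis-viva, a = a_t): v_t = √[μ(2/r − 1/a_t)] = 1.455 km/s.
Δv₂ = |v_t − v_c| = |1.455 − 2.796| = 1.341 km/s.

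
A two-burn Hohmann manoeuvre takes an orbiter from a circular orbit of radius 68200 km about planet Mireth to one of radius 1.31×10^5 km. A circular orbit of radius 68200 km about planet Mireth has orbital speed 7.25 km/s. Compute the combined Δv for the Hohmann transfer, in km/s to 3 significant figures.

From the circular-orbit relation v² = μ/r at r = 68200 km: μ = v²r = (7.25)² × 68200 = 3.58476×10^6 km³/s².
The Hohmann ellipse has a_t = (r₁ + r₂)/2 = 99600 km.
Circular speed at r₁: v₁ = √(μ/r₁) = √(3.58476×10^6/68200) = 7.250 km/s.
Transfer-orbit speed at r₁ (v² = μ(2/r − 1/a)): v_p = √[μ(2/r₁ − 1/a_t)] = 8.315 km/s.
First burn Δv₁ = |v_p − v₁| = 1.065 km/s.
At r₂, v₂ = √(μ/r₂) = 5.2311 km/s.
Transfer-orbit speed at r₂: v_a = √[μ(2/r₂ − 1/a_t)] = 4.3287 km/s.
Second burn Δv₂ = |v₂ − v_a| = 0.9024 km/s.
Total Δv = Δv₁ + Δv₂ = 1.967 km/s.

Δv = 1.97 km/s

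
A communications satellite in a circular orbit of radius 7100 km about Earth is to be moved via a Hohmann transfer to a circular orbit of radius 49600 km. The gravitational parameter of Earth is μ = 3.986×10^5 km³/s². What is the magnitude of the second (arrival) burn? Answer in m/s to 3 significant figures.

Δv₂ = 1420 m/s

The Hohmann ellipse has a_t = (r₁ + r₂)/2 = 28350 km.
Circular speed at r = 49600 km: v_c = √(μ/r) = 2.835 km/s.
Transfer-orbit speed at the same r (vis-viva, a = a_t): v_t = √[μ(2/r − 1/a_t)] = 1.419 km/s.
Δv₂ = |v_t − v_c| = |1.419 − 2.835| = 1.416 km/s.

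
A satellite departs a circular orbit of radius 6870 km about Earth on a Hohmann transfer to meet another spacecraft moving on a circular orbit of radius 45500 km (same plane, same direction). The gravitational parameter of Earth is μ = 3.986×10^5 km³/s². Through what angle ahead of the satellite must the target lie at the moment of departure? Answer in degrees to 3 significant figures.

φ = 101°

Transfer-ellipse semi-major axis a_t = (r₁ + r₂)/2 = (6870 + 45500)/2 = 26185 km.
The half-period of the transfer ellipse is t = π√(a_t³/μ) = 21084.3 s.
The target's mean motion on its circular orbit is ω₂ = √(μ/r₂³) = 6.50506×10^-5 rad/s.
Angle swept by the target during transfer: ω₂·t = 1.37155 rad = 78.58°.
Arrival is 180° from departure on the ellipse, so φ = 180° − 78.58° = 101°.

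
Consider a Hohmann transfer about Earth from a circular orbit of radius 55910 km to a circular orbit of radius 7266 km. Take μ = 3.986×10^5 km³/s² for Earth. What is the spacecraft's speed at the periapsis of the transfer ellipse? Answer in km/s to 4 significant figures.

v = 9.854 km/s

Transfer-ellipse semi-major axis a_t = (r₁ + r₂)/2 = (55910 + 7266)/2 = 31588 km.
The periapsis of the transfer ellipse is at r = 7266 km.
Applying v² = μ(2/r − 1/a_t): v = 9.854 km/s.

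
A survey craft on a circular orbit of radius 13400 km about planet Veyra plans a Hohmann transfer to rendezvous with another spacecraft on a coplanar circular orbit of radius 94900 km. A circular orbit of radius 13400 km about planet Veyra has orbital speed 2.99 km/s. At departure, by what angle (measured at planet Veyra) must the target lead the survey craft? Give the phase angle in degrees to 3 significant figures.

From the circular-orbit relation v² = μ/r at r = 13400 km: μ = v²r = (2.99)² × 13400 = 1.19797×10^5 km³/s².
The Hohmann ellipse has a_t = (r₁ + r₂)/2 = 54150 km.
The half-period of the transfer ellipse is t = π√(a_t³/μ) = 1.144×10^5 s.
The target's mean motion on its circular orbit is ω₂ = √(μ/r₂³) = 1.184×10^-5 rad/s.
Angle swept by the target during transfer: ω₂·t = 1.354 rad = 77.58°.
Arrival is 180° from departure on the ellipse, so φ = 180° − 77.58° = 102°.

φ = 102°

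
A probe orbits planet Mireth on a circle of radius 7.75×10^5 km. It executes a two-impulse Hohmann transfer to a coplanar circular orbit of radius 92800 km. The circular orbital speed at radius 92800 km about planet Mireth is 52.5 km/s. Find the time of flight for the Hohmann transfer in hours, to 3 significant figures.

From the circular-orbit relation v² = μ/r at r = 92800 km: μ = v²r = (52.5)² × 92800 = 2.55780×10^8 km³/s².
Semi-major axis of the transfer orbit: a_t = (7.750×10^5 + 92800)/2 = 4.339×10^5 km.
Transfer time t = π√(a_t³/μ) = π√((4.339×10^5)³ / 2.55780×10^8) = 56140 s.
Converting: 56140 s ÷ 3600 s/hour = 15.6 hours.

t = 15.6 hours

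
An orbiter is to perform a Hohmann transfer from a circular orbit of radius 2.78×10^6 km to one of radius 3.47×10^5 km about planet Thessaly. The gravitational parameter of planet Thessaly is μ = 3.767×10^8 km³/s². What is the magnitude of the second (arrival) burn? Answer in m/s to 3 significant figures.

Δv₂ = 11000 m/s

Semi-major axis of the transfer orbit: a_t = (2.780×10^6 + 3.470×10^5)/2 = 1.5635×10^6 km.
On the circular orbit at r = 3.470×10^5 km, v_c = √(μ/r) = 32.948 km/s.
Transfer-orbit speed at the same r (vis-viva, a = a_t): v_t = √[μ(2/r − 1/a_t)] = 43.935 km/s.
Δv₂ = |v_t − v_c| = |43.935 − 32.948| = 10.99 km/s.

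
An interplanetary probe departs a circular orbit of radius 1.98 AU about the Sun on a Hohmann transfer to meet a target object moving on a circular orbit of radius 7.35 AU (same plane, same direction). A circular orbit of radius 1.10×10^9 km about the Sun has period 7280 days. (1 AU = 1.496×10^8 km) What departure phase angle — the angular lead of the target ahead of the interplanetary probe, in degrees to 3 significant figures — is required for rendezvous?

From Kepler's third law T² = 4π²r³/μ at r = 1.10×10^9 km, T = 7280 days = 7280 × 86400 s = 6.28992×10^8 s: μ = 4π²r³/T² = 1.32815×10^11 km³/s².
In km: r₁ = 1.98 × 1.496×10^8 = 2.96208×10^8 km; r₂ = 7.35 × 1.496×10^8 = 1.09956×10^9 km.
Semi-major axis of the transfer orbit: a_t = (2.96208×10^8 + 1.09956×10^9)/2 = 6.97884×10^8 km.
The half-period of the transfer ellipse is t = π√(a_t³/μ) = 1.58928×10^8 s.
The target's mean motion on its circular orbit is ω₂ = √(μ/r₂³) = 9.99529×10^-9 rad/s.
Angle swept by the target during transfer: ω₂·t = 1.58853 rad = 91.02°.
The interplanetary probe traverses 180° on the transfer ellipse, so the target must lead by 180° − 91.02° = 89.0°.

φ = 89.0°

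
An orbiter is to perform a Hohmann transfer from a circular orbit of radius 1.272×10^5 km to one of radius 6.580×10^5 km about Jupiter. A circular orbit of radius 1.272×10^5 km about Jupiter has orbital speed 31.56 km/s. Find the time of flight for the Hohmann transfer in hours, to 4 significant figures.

t = 19.07 hours

From the circular-orbit relation v² = μ/r at r = 1.272×10^5 km: μ = v²r = (31.56)² × 1.272×10^5 = 1.26695×10^8 km³/s².
Semi-major axis of the transfer orbit: a_t = (1.272×10^5 + 6.580×10^5)/2 = 3.926×10^5 km.
Half the transfer-orbit period gives t = π√(a_t³/μ) = 68660 s.
Converting: 68660 s ÷ 3600 s/hour = 19.07 hours.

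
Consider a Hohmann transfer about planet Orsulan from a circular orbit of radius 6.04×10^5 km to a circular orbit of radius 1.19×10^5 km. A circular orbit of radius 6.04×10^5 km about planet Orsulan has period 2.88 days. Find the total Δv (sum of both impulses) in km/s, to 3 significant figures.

From Kepler's third law T² = 4π²r³/μ at r = 6.04×10^5 km, T = 2.88 days = 2.88 × 86400 s = 2.48832×10^5 s: μ = 4π²r³/T² = 1.40494×10^8 km³/s².
Semi-major axis of the transfer orbit: a_t = (6.040×10^5 + 1.190×10^5)/2 = 3.615×10^5 km.
At r₁ the circular-orbit speed is v₁ = √(μ/r₁) = 15.251 km/s.
On the transfer ellipse at r₁, vis-viva gives v_a = √[μ(2/r₁ − 1/a_t)] = 8.7504 km/s.
First burn Δv₁ = |v_a − v₁| = 6.501 km/s.
Circular speed at r₂: v₂ = √(μ/r₂) = 34.36 km/s.
Transfer-orbit speed at r₂: v_p = √[μ(2/r₂ − 1/a_t)] = 44.41 km/s.
Second burn Δv₂ = |v₂ − v_p| = 10.05 km/s.
Δv = Δv₁ + Δv₂ = 6.501 + 10.05 = 16.55 km/s.

Δv = 16.6 km/s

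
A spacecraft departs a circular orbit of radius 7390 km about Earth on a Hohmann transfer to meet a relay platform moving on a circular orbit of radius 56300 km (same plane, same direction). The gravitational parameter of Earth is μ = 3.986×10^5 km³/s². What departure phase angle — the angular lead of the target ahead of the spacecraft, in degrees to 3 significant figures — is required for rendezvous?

The Hohmann ellipse has a_t = (r₁ + r₂)/2 = 31845 km.
Transfer time t = π√(a_t³/μ) = 28278 s.
Target angular speed ω₂ = √(μ/r₂³) = 4.7261×10^-5 rad/s.
Angle swept by the target during transfer: ω₂·t = 1.3364 rad = 76.57°.
Arrival is 180° from departure on the ellipse, so φ = 180° − 76.57° = 103°.

φ = 103°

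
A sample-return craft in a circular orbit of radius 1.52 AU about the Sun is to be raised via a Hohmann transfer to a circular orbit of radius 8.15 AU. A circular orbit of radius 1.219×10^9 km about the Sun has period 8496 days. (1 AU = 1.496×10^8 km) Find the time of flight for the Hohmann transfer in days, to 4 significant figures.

t = 1942 days

From Kepler's third law T² = 4π²r³/μ at r = 1.219×10^9 km, T = 8496 days = 8496 × 86400 s = 7.340544×10^8 s: μ = 4π²r³/T² = 1.32713×10^11 km³/s².
In km: r₁ = 1.52 × 1.496×10^8 = 2.27392×10^8 km; r₂ = 8.15 × 1.496×10^8 = 1.21924×10^9 km.
Semi-major axis of the transfer orbit: a_t = (2.27392×10^8 + 1.21924×10^9)/2 = 7.23316×10^8 km.
By Kepler's third law the transfer-orbit period is T = 2π√(a_t³/μ), so t = T/2 = 1.678×10^8 s.
Converting: 1.678×10^8 s ÷ 86400 s/day = 1942 days.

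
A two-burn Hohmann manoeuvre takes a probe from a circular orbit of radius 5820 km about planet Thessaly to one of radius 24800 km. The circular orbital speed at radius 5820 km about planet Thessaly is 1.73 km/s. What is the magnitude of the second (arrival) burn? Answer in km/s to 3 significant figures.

From the circular-orbit relation v² = μ/r at r = 5820 km: μ = v²r = (1.73)² × 5820 = 17418.7 km³/s².
The Hohmann ellipse has a_t = (r₁ + r₂)/2 = 15310 km.
On the circular orbit at r = 24800 km, v_c = √(μ/r) = 0.8381 km/s.
Transfer-orbit speed at the same r (vis-viva, a = a_t): v_t = √[μ(2/r − 1/a_t)] = 0.5167 km/s.
Δv₂ = |v_t − v_c| = |0.5167 − 0.8381| = 0.3214 km/s.

Δv₂ = 0.321 km/s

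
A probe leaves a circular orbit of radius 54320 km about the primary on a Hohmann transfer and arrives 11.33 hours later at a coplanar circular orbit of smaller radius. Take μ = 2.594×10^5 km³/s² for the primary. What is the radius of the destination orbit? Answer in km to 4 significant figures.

Transfer time t = 11.33 hours = 40788 s, and t = π√(a_t³/μ).
So a_t = (μ t²/π²)^(1/3) = (2.594×10^5 × (40788)² / π²)^(1/3) = 35230 km.
Since a_t = (r₁ + r₂)/2, r₂ = 2a_t − r₁ = 2×35230 − 54320 = 16140 km.

r₂ = 16140 km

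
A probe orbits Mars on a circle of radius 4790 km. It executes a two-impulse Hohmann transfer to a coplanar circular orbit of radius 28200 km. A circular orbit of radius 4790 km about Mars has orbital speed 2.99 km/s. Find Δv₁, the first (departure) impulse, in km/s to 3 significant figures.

From the circular-orbit relation v² = μ/r at r = 4790 km: μ = v²r = (2.99)² × 4790 = 42823.1 km³/s².
Transfer-ellipse semi-major axis a_t = (r₁ + r₂)/2 = (4790 + 28200)/2 = 16495 km.
Circular speed at r = 4790 km: v_c = √(μ/r) = 2.9900 km/s.
Vis-viva on the transfer ellipse at r = 4790 km gives v_t = √[μ(2/r − 1/a_t)] = 3.9095 km/s.
Δv₁ = |v_t − v_c| = |3.9095 − 2.9900| = 0.9195 km/s.

Δv₁ = 0.919 km/s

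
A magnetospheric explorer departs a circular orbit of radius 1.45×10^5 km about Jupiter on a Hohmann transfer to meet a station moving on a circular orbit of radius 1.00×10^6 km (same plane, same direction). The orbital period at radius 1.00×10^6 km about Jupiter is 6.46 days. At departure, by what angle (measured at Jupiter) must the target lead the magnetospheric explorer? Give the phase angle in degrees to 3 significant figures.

From Kepler's third law T² = 4π²r³/μ at r = 1.00×10^6 km, T = 6.46 days = 6.46 × 86400 s = 5.58144×10^5 s: μ = 4π²r³/T² = 1.26726×10^8 km³/s².
Semi-major axis of the transfer orbit: a_t = (1.450×10^5 + 1.000×10^6)/2 = 5.725×10^5 km.
The half-period of the transfer ellipse is t = π√(a_t³/μ) = 1.2089×10^5 s.
The target's mean motion on its circular orbit is ω₂ = √(μ/r₂³) = 1.1257×10^-5 rad/s.
Angle swept by the target during transfer: ω₂·t = 1.3609 rad = 77.97°.
Arrival is 180° from departure on the ellipse, so φ = 180° − 77.97° = 102°.

φ = 102°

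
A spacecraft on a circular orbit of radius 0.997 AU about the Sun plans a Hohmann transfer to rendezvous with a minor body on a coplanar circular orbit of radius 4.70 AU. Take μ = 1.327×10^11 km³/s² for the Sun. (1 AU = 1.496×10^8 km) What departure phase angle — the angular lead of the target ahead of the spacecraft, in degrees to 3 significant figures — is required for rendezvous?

In km: r₁ = 0.997 × 1.496×10^8 = 1.491512×10^8 km; r₂ = 4.70 × 1.496×10^8 = 7.0312×10^8 km.
Transfer-ellipse semi-major axis a_t = (r₁ + r₂)/2 = (1.491512×10^8 + 7.0312×10^8)/2 = 4.261356×10^8 km.
The half-period of the transfer ellipse is t = π√(a_t³/μ) = 7.586×10^7 s.
The target's mean motion on its circular orbit is ω₂ = √(μ/r₂³) = 1.954×10^-8 rad/s.
Angle swept by the target during transfer: ω₂·t = 1.4823 rad = 84.93°.
The spacecraft traverses 180° on the transfer ellipse, so the target must lead by 180° − 84.93° = 95.1°.

φ = 95.1°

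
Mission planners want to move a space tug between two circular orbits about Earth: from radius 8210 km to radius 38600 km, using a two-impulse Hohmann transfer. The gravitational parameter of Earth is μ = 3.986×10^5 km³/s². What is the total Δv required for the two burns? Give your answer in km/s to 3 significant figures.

Δv = 3.29 km/s

Transfer-ellipse semi-major axis a_t = (r₁ + r₂)/2 = (8210 + 38600)/2 = 23405 km.
At r₁ the circular-orbit speed is v₁ = √(μ/r₁) = 6.9678 km/s.
Transfer-orbit speed at r₁ (v² = μ(2/r − 1/a)): v_p = √[μ(2/r₁ − 1/a_t)] = 8.9482 km/s.
First burn Δv₁ = |v_p − v₁| = 1.9804 km/s.
Circular speed at r₂: v₂ = √(μ/r₂) = 3.213476 km/s.
Transfer-orbit speed at r₂: v_a = √[μ(2/r₂ − 1/a_t)] = 1.903234 km/s.
Second burn Δv₂ = |v₂ − v_a| = 1.3102 km/s.
Total Δv = Δv₁ + Δv₂ = 3.291 km/s.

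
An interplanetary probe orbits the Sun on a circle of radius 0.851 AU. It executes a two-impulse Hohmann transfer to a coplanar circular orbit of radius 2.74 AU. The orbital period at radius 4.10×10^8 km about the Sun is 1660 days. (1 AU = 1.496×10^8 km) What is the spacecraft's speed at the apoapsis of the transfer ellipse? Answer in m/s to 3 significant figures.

v = 12400 m/s

From Kepler's third law T² = 4π²r³/μ at r = 4.10×10^8 km, T = 1660 days = 1660 × 86400 s = 1.43424×10^8 s: μ = 4π²r³/T² = 1.32272×10^11 km³/s².
In km: r₁ = 0.851 × 1.496×10^8 = 1.273096×10^8 km; r₂ = 2.74 × 1.496×10^8 = 4.09904×10^8 km.
Transfer-ellipse semi-major axis a_t = (r₁ + r₂)/2 = (1.273096×10^8 + 4.09904×10^8)/2 = 2.686068×10^8 km.
The apoapsis of the transfer ellipse is at r = 4.09904×10^8 km.
Applying v² = μ(2/r − 1/a_t): v = 12.37 km/s.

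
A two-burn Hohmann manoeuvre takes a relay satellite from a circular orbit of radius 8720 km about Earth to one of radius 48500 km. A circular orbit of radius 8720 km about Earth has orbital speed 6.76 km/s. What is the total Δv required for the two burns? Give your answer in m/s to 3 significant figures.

Δv = 3330 m/s

From the circular-orbit relation v² = μ/r at r = 8720 km: μ = v²r = (6.76)² × 8720 = 3.98483×10^5 km³/s².
Transfer-ellipse semi-major axis a_t = (r₁ + r₂)/2 = (8720 + 48500)/2 = 28610 km.
Circular speed at r₁: v₁ = √(μ/r₁) = √(3.98483×10^5/8720) = 6.7600 km/s.
Transfer-orbit speed at r₁ (vis-viva): v_p = √[μ(2/r₁ − 1/a_t)] = 8.8015 km/s.
First burn Δv₁ = |v_p − v₁| = 2.0415 km/s.
At r₂, v₂ = √(μ/r₂) = 2.8664 km/s.
Transfer-orbit speed at r₂: v_a = √[μ(2/r₂ − 1/a_t)] = 1.5825 km/s.
Second burn Δv₂ = |v₂ − v_a| = 1.2839 km/s.
Total Δv = Δv₁ + Δv₂ = 3.325 km/s.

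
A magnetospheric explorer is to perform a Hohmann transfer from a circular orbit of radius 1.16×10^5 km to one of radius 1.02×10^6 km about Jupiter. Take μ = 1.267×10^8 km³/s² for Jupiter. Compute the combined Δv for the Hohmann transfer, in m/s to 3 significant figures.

The Hohmann ellipse has a_t = (r₁ + r₂)/2 = 5.680×10^5 km.
At r₁ the circular-orbit speed is v₁ = √(μ/r₁) = 33.05 km/s.
Transfer-orbit speed at r₁ (vis-viva equation): v_p = √[μ(2/r₁ − 1/a_t)] = 44.29 km/s.
First burn Δv₁ = |v_p − v₁| = 11.24 km/s.
Circular speed at r₂: v₂ = √(μ/r₂) = 11.1452 km/s.
Transfer-orbit speed at r₂: v_a = √[μ(2/r₂ − 1/a_t)] = 5.03666 km/s.
Second burn Δv₂ = |v₂ − v_a| = 6.109 km/s.
Total Δv = Δv₁ + Δv₂ = 17.35 km/s.

Δv = 17300 m/s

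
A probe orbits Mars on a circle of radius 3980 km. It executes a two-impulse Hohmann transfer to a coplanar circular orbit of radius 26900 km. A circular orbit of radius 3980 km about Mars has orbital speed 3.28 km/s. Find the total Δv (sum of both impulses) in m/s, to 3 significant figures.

Δv = 1670 m/s

From the circular-orbit relation v² = μ/r at r = 3980 km: μ = v²r = (3.28)² × 3980 = 42818.4 km³/s².
The Hohmann ellipse has a_t = (r₁ + r₂)/2 = 15440 km.
Circular speed at r₁: v₁ = √(μ/r₁) = √(42818.4/3980) = 3.280 km/s.
On the transfer ellipse at r₁, vis-viva equation gives v_p = √[μ(2/r₁ − 1/a_t)] = 4.329 km/s.
First burn Δv₁ = |v_p − v₁| = 1.049 km/s.
Circular speed at r₂: v₂ = √(μ/r₂) = 1.2617 km/s.
Transfer-orbit speed at r₂: v_a = √[μ(2/r₂ − 1/a_t)] = 0.64056 km/s.
Second burn Δv₂ = |v₂ − v_a| = 0.6211 km/s.
Δv = Δv₁ + Δv₂ = 1.049 + 0.6211 = 1.670 km/s.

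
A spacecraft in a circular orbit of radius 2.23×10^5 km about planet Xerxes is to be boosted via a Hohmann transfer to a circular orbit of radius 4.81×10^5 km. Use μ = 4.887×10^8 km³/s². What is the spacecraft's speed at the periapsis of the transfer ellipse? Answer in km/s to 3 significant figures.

v = 54.7 km/s

The Hohmann ellipse has a_t = (r₁ + r₂)/2 = 3.520×10^5 km.
At periapsis, r = 2.230×10^5 km.
Vis-viva: v = √[μ(2/r − 1/a_t)] = √[4.887×10^8 × (2/2.230×10^5 − 1/3.520×10^5)] = 54.72 km/s.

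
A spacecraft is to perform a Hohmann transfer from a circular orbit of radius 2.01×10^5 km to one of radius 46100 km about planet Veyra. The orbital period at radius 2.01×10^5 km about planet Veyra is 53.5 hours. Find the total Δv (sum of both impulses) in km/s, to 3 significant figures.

Δv = 6.32 km/s

From Kepler's third law T² = 4π²r³/μ at r = 2.01×10^5 km, T = 53.5 hours = 53.5 × 3600 s = 1.926×10^5 s: μ = 4π²r³/T² = 8.64242×10^6 km³/s².
The Hohmann ellipse has a_t = (r₁ + r₂)/2 = 1.2355×10^5 km.
Circular speed at r₁: v₁ = √(μ/r₁) = √(8.64242×10^6/2.010×10^5) = 6.557 km/s.
Transfer-orbit speed at r₁ (vis-viva): v_a = √[μ(2/r₁ − 1/a_t)] = 4.005 km/s.
First burn Δv₁ = |v_a − v₁| = 2.552 km/s.
Circular speed at r₂: v₂ = √(μ/r₂) = 13.692 km/s.
Transfer-orbit speed at r₂: v_p = √[μ(2/r₂ − 1/a_t)] = 17.464 km/s.
Second burn Δv₂ = |v₂ − v_p| = 3.772 km/s.
Total Δv = Δv₁ + Δv₂ = 6.324 km/s.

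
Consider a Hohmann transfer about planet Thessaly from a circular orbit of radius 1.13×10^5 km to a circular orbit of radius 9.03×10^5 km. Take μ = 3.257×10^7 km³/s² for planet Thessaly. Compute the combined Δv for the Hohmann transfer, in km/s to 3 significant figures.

Δv = 8.83 km/s

Semi-major axis of the transfer orbit: a_t = (1.130×10^5 + 9.030×10^5)/2 = 5.080×10^5 km.
Circular speed at r₁: v₁ = √(μ/r₁) = √(3.257×10^7/1.130×10^5) = 16.977 km/s.
On the transfer ellipse at r₁, vis-viva gives v_p = √[μ(2/r₁ − 1/a_t)] = 22.635 km/s.
First burn Δv₁ = |v_p − v₁| = 5.658 km/s.
Circular speed at r₂: v₂ = √(μ/r₂) = 6.006 km/s.
Transfer-orbit speed at r₂: v_a = √[μ(2/r₂ − 1/a_t)] = 2.833 km/s.
Second burn Δv₂ = |v₂ − v_a| = 3.173 km/s.
Total Δv = Δv₁ + Δv₂ = 8.831 km/s.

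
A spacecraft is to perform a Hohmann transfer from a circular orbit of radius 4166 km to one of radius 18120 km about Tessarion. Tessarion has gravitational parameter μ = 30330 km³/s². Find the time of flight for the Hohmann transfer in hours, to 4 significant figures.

t = 5.894 hours

The Hohmann ellipse has a_t = (r₁ + r₂)/2 = 11143 km.
By Kepler's third law the transfer-orbit period is T = 2π√(a_t³/μ), so t = T/2 = 21220 s.
Converting: 21220 s ÷ 3600 s/hour = 5.894 hours.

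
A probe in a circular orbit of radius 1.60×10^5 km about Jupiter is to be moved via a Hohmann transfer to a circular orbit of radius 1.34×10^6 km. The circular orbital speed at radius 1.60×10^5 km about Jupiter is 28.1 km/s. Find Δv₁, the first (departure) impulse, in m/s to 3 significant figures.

Δv₁ = 9460 m/s

From the circular-orbit relation v² = μ/r at r = 1.60×10^5 km: μ = v²r = (28.1)² × 1.60×10^5 = 1.26338×10^8 km³/s².
Semi-major axis of the transfer orbit: a_t = (1.600×10^5 + 1.340×10^6)/2 = 7.500×10^5 km.
On the circular orbit at r = 1.600×10^5 km, v_c = √(μ/r) = 28.10 km/s.
Vis-viva on the transfer ellipse at r = 1.600×10^5 km gives v_t = √[μ(2/r − 1/a_t)] = 37.56 km/s.
Δv₁ = |v_t − v_c| = |37.56 − 28.10| = 9.460 km/s.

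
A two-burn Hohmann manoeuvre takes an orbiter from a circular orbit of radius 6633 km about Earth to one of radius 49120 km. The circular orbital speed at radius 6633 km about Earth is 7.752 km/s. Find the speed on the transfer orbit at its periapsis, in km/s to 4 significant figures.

From the circular-orbit relation v² = μ/r at r = 6633 km: μ = v²r = (7.752)² × 6633 = 3.98600×10^5 km³/s².
Semi-major axis of the transfer orbit: a_t = (6633 + 49120)/2 = 27876.5 km.
At periapsis, r = 6633 km.
From the vis-viva equation, v = √[μ(2/r − 1/a_t)] = 10.29 km/s.

v = 10.29 km/s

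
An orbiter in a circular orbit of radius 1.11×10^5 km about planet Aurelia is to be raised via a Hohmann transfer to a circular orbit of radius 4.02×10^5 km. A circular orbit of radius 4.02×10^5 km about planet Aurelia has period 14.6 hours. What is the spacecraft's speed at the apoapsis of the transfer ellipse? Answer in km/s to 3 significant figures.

v = 31.6 km/s

From Kepler's third law T² = 4π²r³/μ at r = 4.02×10^5 km, T = 14.6 hours = 14.6 × 3600 s = 52560 s: μ = 4π²r³/T² = 9.28383×10^8 km³/s².
The Hohmann ellipse has a_t = (r₁ + r₂)/2 = 2.565×10^5 km.
At apoapsis, r = 4.020×10^5 km.
Vis-viva: v = √[μ(2/r − 1/a_t)] = √[9.28383×10^8 × (2/4.020×10^5 − 1/2.565×10^5)] = 31.61 km/s.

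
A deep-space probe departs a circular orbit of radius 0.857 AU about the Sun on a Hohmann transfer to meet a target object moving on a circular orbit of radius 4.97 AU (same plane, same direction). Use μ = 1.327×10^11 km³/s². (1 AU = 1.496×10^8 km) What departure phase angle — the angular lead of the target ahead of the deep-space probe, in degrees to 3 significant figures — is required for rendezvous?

φ = 99.2°

In km: r₁ = 0.857 × 1.496×10^8 = 1.282072×10^8 km; r₂ = 4.97 × 1.496×10^8 = 7.43512×10^8 km.
Transfer-ellipse semi-major axis a_t = (r₁ + r₂)/2 = (1.282072×10^8 + 7.43512×10^8)/2 = 4.358596×10^8 km.
Transfer time t = π√(a_t³/μ) = 7.848×10^7 s.
Target angular speed ω₂ = √(μ/r₂³) = 1.797×10^-8 rad/s.
Angle swept by the target during transfer: ω₂·t = 1.410 rad = 80.79°.
The deep-space probe traverses 180° on the transfer ellipse, so the target must lead by 180° − 80.79° = 99.2°.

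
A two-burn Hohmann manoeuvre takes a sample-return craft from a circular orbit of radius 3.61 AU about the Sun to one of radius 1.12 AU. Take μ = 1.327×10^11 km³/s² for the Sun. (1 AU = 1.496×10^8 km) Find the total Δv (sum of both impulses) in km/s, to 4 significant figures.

In km: r₁ = 3.61 × 1.496×10^8 = 5.40056×10^8 km; r₂ = 1.12 × 1.496×10^8 = 1.67552×10^8 km.
The Hohmann ellipse has a_t = (r₁ + r₂)/2 = 3.53804×10^8 km.
Circular speed at r₁: v₁ = √(μ/r₁) = √(1.327×10^11/5.40056×10^8) = 15.6753 km/s.
On the transfer ellipse at r₁, vis-viva gives v_a = √[μ(2/r₁ − 1/a_t)] = 10.7872 km/s.
First burn Δv₁ = |v_a − v₁| = 4.8881 km/s.
At r₂, v₂ = √(μ/r₂) = 28.1424 km/s.
Transfer-orbit speed at r₂: v_p = √[μ(2/r₂ − 1/a_t)] = 34.7695 km/s.
Second burn Δv₂ = |v₂ − v_p| = 6.6271 km/s.
Total Δv = Δv₁ + Δv₂ = 11.52 km/s.

Δv = 11.52 km/s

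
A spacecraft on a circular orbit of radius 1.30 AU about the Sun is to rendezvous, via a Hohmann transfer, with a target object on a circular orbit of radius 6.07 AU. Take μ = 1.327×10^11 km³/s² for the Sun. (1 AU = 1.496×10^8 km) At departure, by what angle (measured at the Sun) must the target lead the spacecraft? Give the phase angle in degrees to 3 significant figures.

In km: r₁ = 1.30 × 1.496×10^8 = 1.9448×10^8 km; r₂ = 6.07 × 1.496×10^8 = 9.08072×10^8 km.
Semi-major axis of the transfer orbit: a_t = (1.9448×10^8 + 9.08072×10^8)/2 = 5.51276×10^8 km.
The half-period of the transfer ellipse is t = π√(a_t³/μ) = 1.1163×10^8 s.
Target angular speed ω₂ = √(μ/r₂³) = 1.3312×10^-8 rad/s.
Angle swept by the target during transfer: ω₂·t = 1.486 rad = 85.14°.
Arrival is 180° from departure on the ellipse, so φ = 180° − 85.14° = 94.9°.

φ = 94.9°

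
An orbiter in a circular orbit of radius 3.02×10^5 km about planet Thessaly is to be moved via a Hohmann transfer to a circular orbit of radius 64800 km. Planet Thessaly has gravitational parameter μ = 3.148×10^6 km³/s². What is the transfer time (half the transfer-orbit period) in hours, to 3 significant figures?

t = 38.6 hours

The Hohmann ellipse has a_t = (r₁ + r₂)/2 = 1.834×10^5 km.
By Kepler's third law the transfer-orbit period is T = 2π√(a_t³/μ), so t = T/2 = 1.391×10^5 s.
Converting: 1.391×10^5 s ÷ 3600 s/hour = 38.6 hours.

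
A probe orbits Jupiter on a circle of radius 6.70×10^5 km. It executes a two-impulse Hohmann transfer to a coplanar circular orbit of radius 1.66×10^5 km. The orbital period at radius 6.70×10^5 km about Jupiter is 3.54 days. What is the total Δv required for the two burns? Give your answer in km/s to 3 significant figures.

Δv = 12.4 km/s

From Kepler's third law T² = 4π²r³/μ at r = 6.70×10^5 km, T = 3.54 days = 3.54 × 86400 s = 3.05856×10^5 s: μ = 4π²r³/T² = 1.26926×10^8 km³/s².
The Hohmann ellipse has a_t = (r₁ + r₂)/2 = 4.180×10^5 km.
Circular speed at r₁: v₁ = √(μ/r₁) = √(1.26926×10^8/6.700×10^5) = 13.764 km/s.
Transfer-orbit speed at r₁ (vis-viva equation): v_a = √[μ(2/r₁ − 1/a_t)] = 8.6737 km/s.
First burn Δv₁ = |v_a − v₁| = 5.090 km/s.
Circular speed at r₂: v₂ = √(μ/r₂) = 27.6516 km/s.
Transfer-orbit speed at r₂: v_p = √[μ(2/r₂ − 1/a_t)] = 35.0082 km/s.
Second burn Δv₂ = |v₂ − v_p| = 7.357 km/s.
Total Δv = Δv₁ + Δv₂ = 12.45 km/s.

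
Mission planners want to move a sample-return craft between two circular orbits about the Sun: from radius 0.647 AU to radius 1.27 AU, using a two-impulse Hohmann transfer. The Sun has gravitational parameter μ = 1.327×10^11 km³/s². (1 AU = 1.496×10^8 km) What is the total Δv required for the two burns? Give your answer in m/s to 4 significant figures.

Δv = 10310 m/s

In km: r₁ = 0.647 × 1.496×10^8 = 9.67912×10^7 km; r₂ = 1.27 × 1.496×10^8 = 1.89992×10^8 km.
The Hohmann ellipse has a_t = (r₁ + r₂)/2 = 1.433916×10^8 km.
Circular speed at r₁: v₁ = √(μ/r₁) = √(1.327×10^11/9.67912×10^7) = 37.027 km/s.
Transfer-orbit speed at r₁ (v² = μ(2/r − 1/a)): v_p = √[μ(2/r₁ − 1/a_t)] = 42.621 km/s.
First burn Δv₁ = |v_p − v₁| = 5.594 km/s.
At r₂, v₂ = √(μ/r₂) = 26.428 km/s.
Transfer-orbit speed at r₂: v_a = √[μ(2/r₂ − 1/a_t)] = 21.713 km/s.
Second burn Δv₂ = |v₂ − v_a| = 4.715 km/s.
Δv = Δv₁ + Δv₂ = 5.594 + 4.715 = 10.31 km/s.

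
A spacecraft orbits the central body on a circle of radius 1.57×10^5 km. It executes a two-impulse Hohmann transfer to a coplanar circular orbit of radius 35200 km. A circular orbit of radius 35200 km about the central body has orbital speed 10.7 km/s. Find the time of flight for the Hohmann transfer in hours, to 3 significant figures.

From the circular-orbit relation v² = μ/r at r = 35200 km: μ = v²r = (10.7)² × 35200 = 4.03005×10^6 km³/s².
The Hohmann ellipse has a_t = (r₁ + r₂)/2 = 96100 km.
Half the transfer-orbit period gives t = π√(a_t³/μ) = 46621 s.
Converting: 46621 s ÷ 3600 s/hour = 13.0 hours.

t = 13.0 hours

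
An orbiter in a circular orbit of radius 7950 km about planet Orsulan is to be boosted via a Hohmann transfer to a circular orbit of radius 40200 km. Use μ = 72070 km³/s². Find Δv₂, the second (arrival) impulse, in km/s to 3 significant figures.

Transfer-ellipse semi-major axis a_t = (r₁ + r₂)/2 = (7950 + 40200)/2 = 24075 km.
Circular speed at r = 40200 km: v_c = √(μ/r) = 1.3389 km/s.
Transfer-orbit speed at the same r (vis-viva, a = a_t): v_t = √[μ(2/r − 1/a_t)] = 0.76942 km/s.
Δv₂ = |v_t − v_c| = |0.76942 − 1.3389| = 0.5695 km/s.

Δv₂ = 0.570 km/s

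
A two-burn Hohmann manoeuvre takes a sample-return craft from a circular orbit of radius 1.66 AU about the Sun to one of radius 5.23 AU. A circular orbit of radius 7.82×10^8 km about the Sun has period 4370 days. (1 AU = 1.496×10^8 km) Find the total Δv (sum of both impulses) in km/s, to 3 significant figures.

From Kepler's third law T² = 4π²r³/μ at r = 7.82×10^8 km, T = 4370 days = 4370 × 86400 s = 3.77568×10^8 s: μ = 4π²r³/T² = 1.32431×10^11 km³/s².
In km: r₁ = 1.66 × 1.496×10^8 = 2.48336×10^8 km; r₂ = 5.23 × 1.496×10^8 = 7.82408×10^8 km.
The Hohmann ellipse has a_t = (r₁ + r₂)/2 = 5.15372×10^8 km.
At r₁ the circular-orbit speed is v₁ = √(μ/r₁) = 23.09 km/s.
Transfer-orbit speed at r₁ (vis-viva): v_p = √[μ(2/r₁ − 1/a_t)] = 28.45 km/s.
First burn Δv₁ = |v_p − v₁| = 5.360 km/s.
At r₂, v₂ = √(μ/r₂) = 13.01 km/s.
Transfer-orbit speed at r₂: v_a = √[μ(2/r₂ − 1/a_t)] = 9.031 km/s.
Second burn Δv₂ = |v₂ − v_a| = 3.979 km/s.
Δv = Δv₁ + Δv₂ = 5.360 + 3.979 = 9.339 km/s.

Δv = 9.34 km/s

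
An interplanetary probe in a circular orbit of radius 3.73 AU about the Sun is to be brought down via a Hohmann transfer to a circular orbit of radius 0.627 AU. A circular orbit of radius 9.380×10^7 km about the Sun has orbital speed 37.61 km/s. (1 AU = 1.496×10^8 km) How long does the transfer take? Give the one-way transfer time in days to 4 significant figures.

From the circular-orbit relation v² = μ/r at r = 9.380×10^7 km: μ = v²r = (37.61)² × 9.380×10^7 = 1.32681×10^11 km³/s².
In km: r₁ = 3.73 × 1.496×10^8 = 5.58008×10^8 km; r₂ = 0.627 × 1.496×10^8 = 9.37992×10^7 km.
Transfer-ellipse semi-major axis a_t = (r₁ + r₂)/2 = (5.58008×10^8 + 9.37992×10^7)/2 = 3.259036×10^8 km.
Transfer time t = π√(a_t³/μ) = π√((3.259036×10^8)³ / 1.32681×10^11) = 5.074×10^7 s.
Converting: 5.074×10^7 s ÷ 86400 s/day = 587.3 days.

t = 587.3 days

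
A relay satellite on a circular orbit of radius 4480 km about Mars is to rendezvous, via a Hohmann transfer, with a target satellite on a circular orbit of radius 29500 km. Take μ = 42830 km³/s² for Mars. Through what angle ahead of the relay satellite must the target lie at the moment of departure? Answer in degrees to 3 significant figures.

φ = 101°

The Hohmann ellipse has a_t = (r₁ + r₂)/2 = 16990 km.
Transfer time t = π√(a_t³/μ) = 33620 s.
Target angular speed ω₂ = √(μ/r₂³) = 4.085×10^-5 rad/s.
Angle swept by the target during transfer: ω₂·t = 1.373 rad = 78.67°.
The relay satellite traverses 180° on the transfer ellipse, so the target must lead by 180° − 78.67° = 101°.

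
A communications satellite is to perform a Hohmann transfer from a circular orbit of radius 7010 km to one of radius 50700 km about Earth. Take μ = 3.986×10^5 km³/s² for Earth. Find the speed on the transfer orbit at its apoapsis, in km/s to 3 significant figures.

v = 1.38 km/s

Transfer-ellipse semi-major axis a_t = (r₁ + r₂)/2 = (7010 + 50700)/2 = 28855 km.
The apoapsis of the transfer ellipse is at r = 50700 km.
From the vis-viva equation, v = √[μ(2/r − 1/a_t)] = 1.382 km/s.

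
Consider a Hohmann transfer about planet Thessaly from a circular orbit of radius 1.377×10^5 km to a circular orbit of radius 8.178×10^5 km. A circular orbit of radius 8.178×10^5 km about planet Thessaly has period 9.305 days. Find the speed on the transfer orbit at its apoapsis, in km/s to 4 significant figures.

v = 3.431 km/s

From Kepler's third law T² = 4π²r³/μ at r = 8.178×10^5 km, T = 9.305 days = 9.305 × 86400 s = 8.03952×10^5 s: μ = 4π²r³/T² = 3.34073×10^7 km³/s².
Semi-major axis of the transfer orbit: a_t = (1.377×10^5 + 8.178×10^5)/2 = 4.7775×10^5 km.
At apoapsis, r = 8.178×10^5 km.
From the vis-viva equation, v = √[μ(2/r − 1/a_t)] = 3.431 km/s.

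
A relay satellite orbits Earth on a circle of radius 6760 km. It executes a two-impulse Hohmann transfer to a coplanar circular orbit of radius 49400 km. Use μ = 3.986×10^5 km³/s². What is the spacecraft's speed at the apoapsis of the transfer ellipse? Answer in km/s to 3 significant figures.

v = 1.39 km/s

Transfer-ellipse semi-major axis a_t = (r₁ + r₂)/2 = (6760 + 49400)/2 = 28080 km.
The apoapsis of the transfer ellipse is at r = 49400 km.
From the vis-viva equation, v = √[μ(2/r − 1/a_t)] = 1.394 km/s.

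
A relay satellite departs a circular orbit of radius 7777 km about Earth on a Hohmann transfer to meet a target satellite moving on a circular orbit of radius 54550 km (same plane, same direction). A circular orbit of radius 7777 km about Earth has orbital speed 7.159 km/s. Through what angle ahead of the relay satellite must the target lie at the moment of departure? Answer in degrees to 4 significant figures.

φ = 102.3°

From the circular-orbit relation v² = μ/r at r = 7777 km: μ = v²r = (7.159)² × 7777 = 3.98581×10^5 km³/s².
Semi-major axis of the transfer orbit: a_t = (7777 + 54550)/2 = 31163.5 km.
Transfer time t = π√(a_t³/μ) = 27375 s.
The target's mean motion on its circular orbit is ω₂ = √(μ/r₂³) = 4.9553×10^-5 rad/s.
Angle swept by the target during transfer: ω₂·t = 1.3565 rad = 77.72°.
Arrival is 180° from departure on the ellipse, so φ = 180° − 77.72° = 102.3°.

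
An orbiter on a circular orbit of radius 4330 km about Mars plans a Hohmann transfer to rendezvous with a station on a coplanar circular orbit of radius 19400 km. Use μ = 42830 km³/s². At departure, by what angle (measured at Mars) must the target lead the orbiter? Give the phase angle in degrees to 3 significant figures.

φ = 93.9°

Semi-major axis of the transfer orbit: a_t = (4330 + 19400)/2 = 11865 km.
The half-period of the transfer ellipse is t = π√(a_t³/μ) = 19619 s.
The target's mean motion on its circular orbit is ω₂ = √(μ/r₂³) = 7.6590×10^-5 rad/s.
Angle swept by the target during transfer: ω₂·t = 1.5026 rad = 86.09°.
The orbiter traverses 180° on the transfer ellipse, so the target must lead by 180° − 86.09° = 93.9°.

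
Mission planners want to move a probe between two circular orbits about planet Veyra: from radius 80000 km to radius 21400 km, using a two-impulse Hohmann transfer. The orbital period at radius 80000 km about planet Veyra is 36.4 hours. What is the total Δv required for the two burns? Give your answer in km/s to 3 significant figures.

Δv = 3.24 km/s

From Kepler's third law T² = 4π²r³/μ at r = 80000 km, T = 36.4 hours = 36.4 × 3600 s = 1.3104×10^5 s: μ = 4π²r³/T² = 1.17712×10^6 km³/s².
Transfer-ellipse semi-major axis a_t = (r₁ + r₂)/2 = (80000 + 21400)/2 = 50700 km.
Circular speed at r₁: v₁ = √(μ/r₁) = √(1.17712×10^6/80000) = 3.836 km/s.
Transfer-orbit speed at r₁ (v² = μ(2/r − 1/a)): v_a = √[μ(2/r₁ − 1/a_t)] = 2.492 km/s.
First burn Δv₁ = |v_a − v₁| = 1.344 km/s.
At r₂, v₂ = √(μ/r₂) = 7.4166 km/s.
Transfer-orbit speed at r₂: v_p = √[μ(2/r₂ − 1/a_t)] = 9.3163 km/s.
Second burn Δv₂ = |v₂ − v_p| = 1.900 km/s.
Δv = Δv₁ + Δv₂ = 1.344 + 1.900 = 3.244 km/s.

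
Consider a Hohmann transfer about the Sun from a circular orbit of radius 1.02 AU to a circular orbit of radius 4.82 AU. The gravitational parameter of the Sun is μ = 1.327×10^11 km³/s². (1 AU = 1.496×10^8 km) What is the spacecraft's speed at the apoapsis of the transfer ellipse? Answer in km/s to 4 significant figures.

v = 8.018 km/s

In km: r₁ = 1.02 × 1.496×10^8 = 1.52592×10^8 km; r₂ = 4.82 × 1.496×10^8 = 7.21072×10^8 km.
The Hohmann ellipse has a_t = (r₁ + r₂)/2 = 4.36832×10^8 km.
At apoapsis, r = 7.21072×10^8 km.
From the vis-viva equation, v = √[μ(2/r − 1/a_t)] = 8.018 km/s.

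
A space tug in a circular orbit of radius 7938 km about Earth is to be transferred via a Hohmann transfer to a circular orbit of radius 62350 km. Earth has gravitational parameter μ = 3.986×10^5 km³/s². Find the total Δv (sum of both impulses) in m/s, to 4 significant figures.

Δv = 3679 m/s

The Hohmann ellipse has a_t = (r₁ + r₂)/2 = 35144 km.
Circular speed at r₁: v₁ = √(μ/r₁) = √(3.986×10^5/7938) = 7.0862 km/s.
On the transfer ellipse at r₁, vis-viva gives v_p = √[μ(2/r₁ − 1/a_t)] = 9.4386 km/s.
First burn Δv₁ = |v_p − v₁| = 2.352 km/s.
Circular speed at r₂: v₂ = √(μ/r₂) = 2.5284 km/s.
Transfer-orbit speed at r₂: v_a = √[μ(2/r₂ − 1/a_t)] = 1.2017 km/s.
Second burn Δv₂ = |v₂ − v_a| = 1.327 km/s.
Δv = Δv₁ + Δv₂ = 2.352 + 1.327 = 3.679 km/s.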